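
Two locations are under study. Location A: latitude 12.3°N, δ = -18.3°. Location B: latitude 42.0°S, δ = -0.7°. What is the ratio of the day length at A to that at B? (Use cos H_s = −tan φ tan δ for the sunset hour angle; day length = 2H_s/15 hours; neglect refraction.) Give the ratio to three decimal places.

A: H_s = arccos(−tan 12.3° · tan -18.3°) = 85.86°, so 2H_s/15 = 11.4480 h.
B: H_s = arccos(−tan -42.0° · tan -0.7°) = 90.63°, so 2H_s/15 = 12.0840 h.
Ratio A/B = 11.4480 / 12.0840 = 0.9474.

0.947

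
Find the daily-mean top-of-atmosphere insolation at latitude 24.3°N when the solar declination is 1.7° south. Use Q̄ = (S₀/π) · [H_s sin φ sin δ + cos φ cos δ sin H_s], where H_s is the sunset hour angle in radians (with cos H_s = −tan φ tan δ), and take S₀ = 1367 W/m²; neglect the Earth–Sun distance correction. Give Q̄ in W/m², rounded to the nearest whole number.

388 W/m²

−tan φ tan δ = −(0.4515)(-0.0297) = 0.0134; H_s = arccos(0.0134) = 89.23°. In radians, H_s = 1.5574.
H_s sin φ sin δ = 1.5574 × 0.4115 × -0.0297 = -0.0190.
cos φ cos δ sin H_s = 0.9114 × 0.9996 × 0.9999 = 0.9109.
Q̄ = (1367/π) × (-0.0190 + 0.9109) = 435.13 × 0.8919 = 388.09 W/m².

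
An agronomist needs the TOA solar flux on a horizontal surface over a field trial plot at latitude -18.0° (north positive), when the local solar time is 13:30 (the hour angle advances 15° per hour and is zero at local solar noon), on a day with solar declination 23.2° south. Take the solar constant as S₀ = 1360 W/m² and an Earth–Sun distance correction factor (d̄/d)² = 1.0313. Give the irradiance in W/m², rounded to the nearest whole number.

Hour angle H = 15° × (13.5 − 12) = 22.50°.
cos θ_z = sin φ sin δ + cos φ cos δ cos H = (-0.3090)(-0.3939) + (0.9511)(0.9191)(0.9239) = 0.9293.
Top-of-atmosphere irradiance = S₀ (d̄/d)² cos θ_z = 1360 × 1.0313 × 0.9293 = 1303.41 W/m².

1303 W/m²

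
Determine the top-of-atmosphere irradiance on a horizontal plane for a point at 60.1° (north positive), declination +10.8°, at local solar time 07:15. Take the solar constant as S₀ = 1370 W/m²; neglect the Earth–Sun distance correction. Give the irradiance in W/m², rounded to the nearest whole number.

438 W/m²

Hour angle H = 15° × (7.25 − 12) = -71.25°.
cos θ_z = sin φ sin δ + cos φ cos δ cos H = (0.8669)(0.1874) + (0.4985)(0.9823)(0.3214) = 0.3198.
Top-of-atmosphere irradiance = S₀ cos θ_z = 1370 × 0.3198 = 438.13 W/m².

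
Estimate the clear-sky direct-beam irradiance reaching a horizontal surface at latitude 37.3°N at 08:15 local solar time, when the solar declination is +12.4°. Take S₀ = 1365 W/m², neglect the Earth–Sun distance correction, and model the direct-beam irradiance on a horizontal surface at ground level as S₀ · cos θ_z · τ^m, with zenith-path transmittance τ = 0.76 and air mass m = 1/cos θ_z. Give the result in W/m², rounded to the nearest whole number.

470 W/m²

Hour angle H = 15° × (8.25 − 12) = -56.25°.
With φ = 37.3°, δ = 12.4°, H = -56.25°: sin φ sin δ = 0.1301, cos φ cos δ cos H = 0.4316, so cos θ_z = 0.5617.
Air mass m = 1/cos θ_z = 1/0.5617 = 1.780; τ^m = 0.76^1.780 = 0.6135.
Surface direct beam = 1365 × 0.5617 × 0.6135 = 470.38 W/m².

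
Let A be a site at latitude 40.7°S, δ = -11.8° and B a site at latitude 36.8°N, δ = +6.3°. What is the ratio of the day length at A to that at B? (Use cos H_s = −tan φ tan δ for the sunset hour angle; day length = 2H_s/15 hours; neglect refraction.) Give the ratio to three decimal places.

A: H_s = arccos(−tan -40.7° · tan -11.8°) = 100.35°, so 2H_s/15 = 13.3800 h.
B: H_s = arccos(−tan 36.8° · tan 6.3°) = 94.74°, so 2H_s/15 = 12.6320 h.
Ratio A/B = 13.3800 / 12.6320 = 1.0592.

1.059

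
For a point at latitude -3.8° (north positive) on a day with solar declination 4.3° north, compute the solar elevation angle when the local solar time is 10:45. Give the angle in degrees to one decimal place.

Hour angle H = 15° × (10.75 − 12) = -18.75°.
With φ = -3.8°, δ = 4.3°, H = -18.75°: sin φ sin δ = -0.0050, cos φ cos δ cos H = 0.9422, so cos θ_z = 0.9372.
θ_z = arccos(0.9372) = 20.41°, so the elevation is 90° − 20.41° = 69.59°.

69.6°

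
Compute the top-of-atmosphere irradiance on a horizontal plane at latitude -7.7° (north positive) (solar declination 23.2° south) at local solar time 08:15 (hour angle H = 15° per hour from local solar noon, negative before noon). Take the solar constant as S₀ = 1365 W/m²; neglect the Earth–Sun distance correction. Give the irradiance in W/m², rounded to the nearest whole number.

Hour angle H = 15° × (8.25 − 12) = -56.25°.
cos θ_z = sin φ sin δ + cos φ cos δ cos H = (-0.1340)(-0.3939) + (0.9910)(0.9191)(0.5556) = 0.5588.
Top-of-atmosphere irradiance = S₀ cos θ_z = 1365 × 0.5588 = 762.76 W/m².

763 W/m²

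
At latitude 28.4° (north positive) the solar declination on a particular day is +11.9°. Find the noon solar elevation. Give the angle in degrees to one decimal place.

73.5°

At local solar noon the hour angle is zero, so the elevation is 90° − |φ − δ| = 90° − |28.4° − (11.9°)| = 90° − 16.5° = 73.5°.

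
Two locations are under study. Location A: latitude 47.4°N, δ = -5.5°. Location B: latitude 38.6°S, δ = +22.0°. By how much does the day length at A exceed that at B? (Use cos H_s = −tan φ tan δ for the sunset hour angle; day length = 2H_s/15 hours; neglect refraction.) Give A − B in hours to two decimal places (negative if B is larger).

+1.71 h

A: H_s = arccos(−tan 47.4° · tan -5.5°) = 83.99°, so 2H_s/15 = 11.1987 h.
B: H_s = arccos(−tan -38.6° · tan 22.0°) = 71.18°, so 2H_s/15 = 9.4907 h.
A − B = 11.1987 − 9.4907 = 1.7080 h.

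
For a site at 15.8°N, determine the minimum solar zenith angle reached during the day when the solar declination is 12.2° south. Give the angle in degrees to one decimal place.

At local solar noon the hour angle is zero, so the zenith angle is |φ − δ| = |15.8° − (-12.2°)| = 28.0°.

28.0°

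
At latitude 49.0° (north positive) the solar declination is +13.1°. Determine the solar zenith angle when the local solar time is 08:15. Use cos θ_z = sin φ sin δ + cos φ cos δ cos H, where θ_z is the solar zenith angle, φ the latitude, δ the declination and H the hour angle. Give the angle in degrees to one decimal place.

58.3°

Hour angle H = 15° × (8.25 − 12) = -56.25°.
With φ = 49.0°, δ = 13.1°, H = -56.25°: sin φ sin δ = 0.1711, cos φ cos δ cos H = 0.3550, so cos θ_z = 0.5261.
θ_z = arccos(0.5261) = 58.26°.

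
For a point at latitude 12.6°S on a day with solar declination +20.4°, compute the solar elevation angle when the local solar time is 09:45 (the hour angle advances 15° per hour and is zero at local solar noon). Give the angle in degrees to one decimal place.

43.2°

Hour angle H = 15° × (9.75 − 12) = -33.75°.
With φ = -12.6°, δ = 20.4°, H = -33.75°: sin φ sin δ = -0.0760, cos φ cos δ cos H = 0.7606, so cos θ_z = 0.6846.
θ_z = arccos(0.6846) = 46.80°, so the elevation is 90° − 46.80° = 43.20°.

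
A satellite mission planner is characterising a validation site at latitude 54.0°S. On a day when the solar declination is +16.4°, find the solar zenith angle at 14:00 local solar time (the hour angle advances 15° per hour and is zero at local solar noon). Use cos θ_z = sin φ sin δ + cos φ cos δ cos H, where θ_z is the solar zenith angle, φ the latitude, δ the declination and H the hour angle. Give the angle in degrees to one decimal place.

74.9°

Hour angle H = 15° × (14 − 12) = 30.00°.
With φ = -54.0°, δ = 16.4°, H = 30.00°: sin φ sin δ = -0.2284, cos φ cos δ cos H = 0.4883, so cos θ_z = 0.2599.
θ_z = arccos(0.2599) = 74.94°.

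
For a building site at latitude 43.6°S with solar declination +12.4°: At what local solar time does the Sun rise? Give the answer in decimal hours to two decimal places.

6.81 h

cos H_s = −tan(-43.6°) · tan(12.4°) = 0.2094, so H_s = arccos(0.2094) = 77.91°.
Sunrise is at 12 − H_s/15 = 12 − 5.194 = 6.806 h local solar time.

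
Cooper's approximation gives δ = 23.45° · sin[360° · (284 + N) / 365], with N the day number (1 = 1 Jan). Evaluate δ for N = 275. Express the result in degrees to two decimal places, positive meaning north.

-4.61°

360 × (284 + 275) / 365 = 551.342°; sin(551.342°) = -0.1967.
δ = 23.45 × -0.1967 = -4.613° ≈ -4.61°.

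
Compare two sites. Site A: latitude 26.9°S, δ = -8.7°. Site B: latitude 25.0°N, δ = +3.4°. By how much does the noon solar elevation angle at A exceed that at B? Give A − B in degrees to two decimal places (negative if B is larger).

+3.40°

A: 90° − |-26.9 − (-8.7)| = 71.80°.
B: 90° − |25.0 − (3.4)| = 68.40°.
A − B = 71.80 − 68.40 = 3.40°.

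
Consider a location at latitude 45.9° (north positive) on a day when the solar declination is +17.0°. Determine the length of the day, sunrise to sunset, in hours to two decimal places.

−tan φ tan δ = −(1.0319)(0.3057) = -0.3155; H_s = arccos(-0.3155) = 108.39°.
Day length = 2 H_s / 15° h⁻¹ = 216.78° / 15 = 14.452 h.

14.45 hours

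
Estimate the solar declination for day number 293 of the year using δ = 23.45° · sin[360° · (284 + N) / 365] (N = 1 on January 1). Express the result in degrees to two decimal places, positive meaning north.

360 × (284 + 293) / 365 = 569.096°; sin(569.096°) = -0.4863.
δ = 23.45 × -0.4863 = -11.404° ≈ -11.40°.

-11.40°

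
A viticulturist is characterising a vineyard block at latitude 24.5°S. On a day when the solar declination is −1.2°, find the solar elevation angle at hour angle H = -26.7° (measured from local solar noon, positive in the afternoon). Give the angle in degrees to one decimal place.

55.2°

cos θ_z = sin φ sin δ + cos φ cos δ cos H = (-0.4147)(-0.0209) + (0.9100)(0.9998)(0.8934) = 0.8215.
θ_z = arccos(0.8215) = 34.76°, so the elevation is 90° − 34.76° = 55.24°.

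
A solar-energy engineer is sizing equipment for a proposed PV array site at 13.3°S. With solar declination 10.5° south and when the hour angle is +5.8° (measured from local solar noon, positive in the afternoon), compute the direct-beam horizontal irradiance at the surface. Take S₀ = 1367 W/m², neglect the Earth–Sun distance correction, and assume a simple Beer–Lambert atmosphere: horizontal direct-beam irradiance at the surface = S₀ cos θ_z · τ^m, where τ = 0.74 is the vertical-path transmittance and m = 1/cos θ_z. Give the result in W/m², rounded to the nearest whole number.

cos θ_z = sin(-13.3°) sin(-10.5°) + cos(-13.3°) cos(-10.5°) cos(5.80°) = 0.0419 + 0.9520 = 0.9939.
Air mass m = 1/cos θ_z = 1/0.9939 = 1.006; τ^m = 0.74^1.006 = 0.7387.
Surface direct beam = 1367 × 0.9939 × 0.7387 = 1003.64 W/m².

1004 W/m²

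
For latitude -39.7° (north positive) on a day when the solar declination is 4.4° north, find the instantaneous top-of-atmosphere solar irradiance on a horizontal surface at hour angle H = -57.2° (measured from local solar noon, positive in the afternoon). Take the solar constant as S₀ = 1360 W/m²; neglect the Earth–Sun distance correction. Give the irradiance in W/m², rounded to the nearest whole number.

cos θ_z = sin(-39.7°) sin(4.4°) + cos(-39.7°) cos(4.4°) cos(-57.20°) = -0.0490 + 0.4156 = 0.3666.
Top-of-atmosphere irradiance = S₀ cos θ_z = 1360 × 0.3666 = 498.58 W/m².

499 W/m²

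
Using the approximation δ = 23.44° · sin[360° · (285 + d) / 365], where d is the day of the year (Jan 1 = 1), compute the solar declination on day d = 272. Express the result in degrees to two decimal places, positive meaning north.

360 × (285 + 272) / 365 = 549.370°; sin(549.370°) = -0.1628.
δ = 23.44 × -0.1628 = -3.816° ≈ -3.82°.

-3.82°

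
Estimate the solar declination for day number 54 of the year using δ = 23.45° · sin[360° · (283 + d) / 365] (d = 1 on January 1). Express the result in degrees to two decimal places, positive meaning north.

-10.87°

360 × (283 + 54) / 365 = 332.384°; sin(332.384°) = -0.4635.
δ = 23.45 × -0.4635 = -10.869° ≈ -10.87°.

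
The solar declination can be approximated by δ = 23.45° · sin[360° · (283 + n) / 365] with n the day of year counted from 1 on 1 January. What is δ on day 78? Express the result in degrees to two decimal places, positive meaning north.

360 × (283 + 78) / 365 = 356.055°; sin(356.055°) = -0.0688.
δ = 23.45 × -0.0688 = -1.613° ≈ -1.61°.

-1.61°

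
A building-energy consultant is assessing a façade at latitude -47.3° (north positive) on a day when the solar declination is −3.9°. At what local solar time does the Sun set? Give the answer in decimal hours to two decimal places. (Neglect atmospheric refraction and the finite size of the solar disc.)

18.28 h

−tan φ tan δ = −(-1.0837)(-0.0682) = -0.0739; H_s = arccos(-0.0739) = 94.24°.
Sunset is at 12 + H_s/15 = 12 + 6.283 = 18.283 h local solar time.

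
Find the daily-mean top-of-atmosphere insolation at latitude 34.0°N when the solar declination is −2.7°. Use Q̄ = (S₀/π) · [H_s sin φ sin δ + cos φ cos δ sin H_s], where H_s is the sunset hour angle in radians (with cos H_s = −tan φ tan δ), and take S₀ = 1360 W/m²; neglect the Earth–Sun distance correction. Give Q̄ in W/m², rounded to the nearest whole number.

341 W/m²

cos H_s = −tan(34.0°) · tan(-2.7°) = 0.0318, so H_s = arccos(0.0318) = 88.18°. In radians, H_s = 1.5390.
H_s sin φ sin δ = 1.5390 × 0.5592 × -0.0471 = -0.0405.
cos φ cos δ sin H_s = 0.8290 × 0.9989 × 0.9995 = 0.8277.
Q̄ = (1360/π) × (-0.0405 + 0.8277) = 432.90 × 0.7872 = 340.78 W/m².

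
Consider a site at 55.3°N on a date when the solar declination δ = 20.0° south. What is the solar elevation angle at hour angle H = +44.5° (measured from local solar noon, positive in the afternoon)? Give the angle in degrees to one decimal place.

5.8°

cos θ_z = sin φ sin δ + cos φ cos δ cos H = (0.8221)(-0.3420) + (0.5693)(0.9397)(0.7133) = 0.1004.
θ_z = arccos(0.1004) = 84.24°, so the elevation is 90° − 84.24° = 5.76°.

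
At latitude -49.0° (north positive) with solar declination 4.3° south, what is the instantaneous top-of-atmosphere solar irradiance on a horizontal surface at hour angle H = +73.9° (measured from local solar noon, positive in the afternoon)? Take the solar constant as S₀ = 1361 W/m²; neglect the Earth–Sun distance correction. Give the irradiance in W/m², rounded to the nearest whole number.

cos θ_z = sin φ sin δ + cos φ cos δ cos H = (-0.7547)(-0.0750) + (0.6561)(0.9972)(0.2773) = 0.2380.
Top-of-atmosphere irradiance = S₀ cos θ_z = 1361 × 0.2380 = 323.92 W/m².

324 W/m²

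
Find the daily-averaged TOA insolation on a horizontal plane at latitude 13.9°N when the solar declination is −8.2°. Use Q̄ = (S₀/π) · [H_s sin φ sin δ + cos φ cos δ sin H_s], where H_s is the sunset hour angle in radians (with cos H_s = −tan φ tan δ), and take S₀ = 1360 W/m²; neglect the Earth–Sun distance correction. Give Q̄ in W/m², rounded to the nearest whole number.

The sunset hour angle satisfies cos H_s = −tan φ tan δ = 0.0357, giving H_s = 87.95°. In radians, H_s = 1.5350.
H_s sin φ sin δ = 1.5350 × 0.2402 × -0.1426 = -0.0526.
cos φ cos δ sin H_s = 0.9707 × 0.9898 × 0.9994 = 0.9602.
Q̄ = (1360/π) × (-0.0526 + 0.9602) = 432.90 × 0.9076 = 392.90 W/m².

393 W/m²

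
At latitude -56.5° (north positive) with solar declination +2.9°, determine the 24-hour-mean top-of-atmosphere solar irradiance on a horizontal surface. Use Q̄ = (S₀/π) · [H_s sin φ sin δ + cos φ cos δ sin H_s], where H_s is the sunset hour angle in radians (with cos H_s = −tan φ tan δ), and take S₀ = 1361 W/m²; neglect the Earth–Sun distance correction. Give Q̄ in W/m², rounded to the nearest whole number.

−tan φ tan δ = −(-1.5108)(0.0507) = 0.0766; H_s = arccos(0.0766) = 85.61°. In radians, H_s = 1.4942.
H_s sin φ sin δ = 1.4942 × -0.8339 × 0.0506 = -0.0630.
cos φ cos δ sin H_s = 0.5519 × 0.9987 × 0.9971 = 0.5496.
Q̄ = (1361/π) × (-0.0630 + 0.5496) = 433.22 × 0.4866 = 210.80 W/m².

211 W/m²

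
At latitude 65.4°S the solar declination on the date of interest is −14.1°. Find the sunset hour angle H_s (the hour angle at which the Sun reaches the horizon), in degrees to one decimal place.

The sunset hour angle satisfies cos H_s = −tan φ tan δ = -0.5486, giving H_s = 123.27°.

123.3°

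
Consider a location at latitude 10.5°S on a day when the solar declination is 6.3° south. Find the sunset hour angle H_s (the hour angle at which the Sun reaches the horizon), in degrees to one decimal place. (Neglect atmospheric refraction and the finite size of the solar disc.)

The sunset hour angle satisfies cos H_s = −tan φ tan δ = -0.0205, giving H_s = 91.17°.

91.2°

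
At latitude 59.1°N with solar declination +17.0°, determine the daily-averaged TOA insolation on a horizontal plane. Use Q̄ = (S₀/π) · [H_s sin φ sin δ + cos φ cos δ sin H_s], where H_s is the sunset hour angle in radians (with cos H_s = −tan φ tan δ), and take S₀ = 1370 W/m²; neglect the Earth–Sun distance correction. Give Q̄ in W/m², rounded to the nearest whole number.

415 W/m²

The sunset hour angle satisfies cos H_s = −tan φ tan δ = -0.5108, giving H_s = 120.72°. In radians, H_s = 2.1070.
H_s sin φ sin δ = 2.1070 × 0.8581 × 0.2924 = 0.5287.
cos φ cos δ sin H_s = 0.5135 × 0.9563 × 0.8597 = 0.4222.
Q̄ = (1370/π) × (0.5287 + 0.4222) = 436.08 × 0.9509 = 414.67 W/m².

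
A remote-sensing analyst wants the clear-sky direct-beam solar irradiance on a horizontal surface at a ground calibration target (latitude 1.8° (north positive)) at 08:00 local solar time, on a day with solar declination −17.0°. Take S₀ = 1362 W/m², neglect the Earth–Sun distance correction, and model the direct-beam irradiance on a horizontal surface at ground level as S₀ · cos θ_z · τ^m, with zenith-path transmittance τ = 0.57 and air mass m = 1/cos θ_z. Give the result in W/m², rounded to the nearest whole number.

192 W/m²

Hour angle H = 15° × (8 − 12) = -60.00°.
cos θ_z = sin(1.8°) sin(-17.0°) + cos(1.8°) cos(-17.0°) cos(-60.00°) = -0.0092 + 0.4779 = 0.4687.
Air mass m = 1/cos θ_z = 1/0.4687 = 2.134; τ^m = 0.57^2.134 = 0.3013.
Surface direct beam = 1362 × 0.4687 × 0.3013 = 192.34 W/m².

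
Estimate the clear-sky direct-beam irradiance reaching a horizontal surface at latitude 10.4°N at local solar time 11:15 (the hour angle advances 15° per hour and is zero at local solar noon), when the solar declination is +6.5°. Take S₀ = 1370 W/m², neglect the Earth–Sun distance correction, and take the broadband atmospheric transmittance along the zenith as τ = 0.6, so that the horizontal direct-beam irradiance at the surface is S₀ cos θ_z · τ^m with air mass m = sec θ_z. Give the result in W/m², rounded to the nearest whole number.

796 W/m²

Hour angle H = 15° × (11.25 − 12) = -11.25°.
cos θ_z = sin(10.4°) sin(6.5°) + cos(10.4°) cos(6.5°) cos(-11.25°) = 0.0204 + 0.9585 = 0.9789.
Air mass m = 1/cos θ_z = 1/0.9789 = 1.022; τ^m = 0.6^1.022 = 0.5933.
Surface direct beam = 1370 × 0.9789 × 0.5933 = 795.67 W/m².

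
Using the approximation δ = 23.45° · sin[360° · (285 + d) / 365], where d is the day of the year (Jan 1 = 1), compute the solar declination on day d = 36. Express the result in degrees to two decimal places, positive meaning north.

360 × (285 + 36) / 365 = 316.603°; sin(316.603°) = -0.6870.
δ = 23.45 × -0.6870 = -16.110° ≈ -16.11°.

-16.11°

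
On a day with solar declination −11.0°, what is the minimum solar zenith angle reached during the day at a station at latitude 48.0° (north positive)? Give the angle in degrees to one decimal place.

At local solar noon the hour angle is zero, so the zenith angle is |φ − δ| = |48.0° − (-11.0°)| = 59.0°.

59.0°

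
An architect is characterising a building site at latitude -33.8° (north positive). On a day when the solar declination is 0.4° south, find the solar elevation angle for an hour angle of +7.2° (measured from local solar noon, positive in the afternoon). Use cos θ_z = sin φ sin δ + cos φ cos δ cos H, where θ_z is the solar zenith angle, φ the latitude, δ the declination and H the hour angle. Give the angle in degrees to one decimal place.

55.9°

With φ = -33.8°, δ = -0.4°, H = 7.20°: sin φ sin δ = 0.0039, cos φ cos δ cos H = 0.8244, so cos θ_z = 0.8283.
θ_z = arccos(0.8283) = 34.08°, so the elevation is 90° − 34.08° = 55.92°.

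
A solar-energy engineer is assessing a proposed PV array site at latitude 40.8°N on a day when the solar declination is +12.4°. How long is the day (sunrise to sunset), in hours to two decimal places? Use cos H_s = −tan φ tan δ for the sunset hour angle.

−tan φ tan δ = −(0.8632)(0.2199) = -0.1898; H_s = arccos(-0.1898) = 100.94°.
Day length = 2 H_s / 15° h⁻¹ = 201.88° / 15 = 13.459 h.

13.46 hours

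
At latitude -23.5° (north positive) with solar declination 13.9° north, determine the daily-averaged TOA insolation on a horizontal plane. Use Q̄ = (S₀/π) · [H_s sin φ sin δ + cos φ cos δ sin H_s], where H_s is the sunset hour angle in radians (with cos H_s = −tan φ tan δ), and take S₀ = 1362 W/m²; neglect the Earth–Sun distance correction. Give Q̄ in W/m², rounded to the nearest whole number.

cos H_s = −tan(-23.5°) · tan(13.9°) = 0.1076, so H_s = arccos(0.1076) = 83.82°. In radians, H_s = 1.4629.
H_s sin φ sin δ = 1.4629 × -0.3987 × 0.2402 = -0.1401.
cos φ cos δ sin H_s = 0.9171 × 0.9707 × 0.9942 = 0.8851.
Q̄ = (1362/π) × (-0.1401 + 0.8851) = 433.54 × 0.7450 = 322.99 W/m².

323 W/m²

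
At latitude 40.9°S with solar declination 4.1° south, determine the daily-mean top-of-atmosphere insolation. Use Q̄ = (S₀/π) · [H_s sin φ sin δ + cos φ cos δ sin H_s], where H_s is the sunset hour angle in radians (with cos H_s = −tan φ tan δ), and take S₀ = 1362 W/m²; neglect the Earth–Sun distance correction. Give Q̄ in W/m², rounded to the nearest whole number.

cos H_s = −tan(-40.9°) · tan(-4.1°) = -0.0621, so H_s = arccos(-0.0621) = 93.56°. In radians, H_s = 1.6329.
H_s sin φ sin δ = 1.6329 × -0.6547 × -0.0715 = 0.0764.
cos φ cos δ sin H_s = 0.7559 × 0.9974 × 0.9981 = 0.7525.
Q̄ = (1362/π) × (0.0764 + 0.7525) = 433.54 × 0.8289 = 359.36 W/m².

359 W/m²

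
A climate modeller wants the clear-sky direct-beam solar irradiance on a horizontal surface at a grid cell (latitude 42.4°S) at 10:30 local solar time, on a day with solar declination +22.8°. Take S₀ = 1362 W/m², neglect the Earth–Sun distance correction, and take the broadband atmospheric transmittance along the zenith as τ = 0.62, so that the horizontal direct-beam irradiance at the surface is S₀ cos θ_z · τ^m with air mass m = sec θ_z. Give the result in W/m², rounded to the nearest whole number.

136 W/m²

Hour angle H = 15° × (10.5 − 12) = -22.50°.
cos θ_z = sin(-42.4°) sin(22.8°) + cos(-42.4°) cos(22.8°) cos(-22.50°) = -0.2613 + 0.6289 = 0.3676.
Air mass m = 1/cos θ_z = 1/0.3676 = 2.720; τ^m = 0.62^2.720 = 0.2725.
Surface direct beam = 1362 × 0.3676 × 0.2725 = 136.43 W/m².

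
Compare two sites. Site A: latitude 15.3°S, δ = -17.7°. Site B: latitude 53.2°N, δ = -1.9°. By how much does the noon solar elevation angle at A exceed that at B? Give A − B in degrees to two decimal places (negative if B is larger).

A: 90° − |-15.3 − (-17.7)| = 87.60°.
B: 90° − |53.2 − (-1.9)| = 34.90°.
A − B = 87.60 − 34.90 = 52.70°.

+52.70°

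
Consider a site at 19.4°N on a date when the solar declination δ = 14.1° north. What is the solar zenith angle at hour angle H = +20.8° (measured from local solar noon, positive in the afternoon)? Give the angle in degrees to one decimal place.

20.6°

cos θ_z = sin φ sin δ + cos φ cos δ cos H = (0.3322)(0.2436) + (0.9432)(0.9699)(0.9348) = 0.9361.
θ_z = arccos(0.9361) = 20.59°.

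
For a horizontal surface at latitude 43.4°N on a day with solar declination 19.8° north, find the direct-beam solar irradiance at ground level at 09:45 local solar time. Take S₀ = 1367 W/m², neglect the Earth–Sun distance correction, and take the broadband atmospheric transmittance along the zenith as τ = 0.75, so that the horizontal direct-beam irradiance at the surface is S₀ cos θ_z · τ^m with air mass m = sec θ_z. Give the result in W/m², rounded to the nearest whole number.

Hour angle H = 15° × (9.75 − 12) = -33.75°.
With φ = 43.4°, δ = 19.8°, H = -33.75°: sin φ sin δ = 0.2327, cos φ cos δ cos H = 0.5684, so cos θ_z = 0.8011.
Air mass m = 1/cos θ_z = 1/0.8011 = 1.248; τ^m = 0.75^1.248 = 0.6984.
Surface direct beam = 1367 × 0.8011 × 0.6984 = 764.82 W/m².

765 W/m²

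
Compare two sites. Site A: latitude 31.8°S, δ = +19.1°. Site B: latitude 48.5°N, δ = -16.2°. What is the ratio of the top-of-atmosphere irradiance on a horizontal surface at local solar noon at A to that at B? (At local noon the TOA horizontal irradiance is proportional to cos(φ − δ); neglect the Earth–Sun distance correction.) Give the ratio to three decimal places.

1.476

A: cos θ_z = cos(-31.8° − (19.1°)) = 0.6307.
B: cos θ_z = cos(48.5° − (-16.2°)) = 0.4274.
Ratio A/B = 0.6307 / 0.4274 = 1.4757.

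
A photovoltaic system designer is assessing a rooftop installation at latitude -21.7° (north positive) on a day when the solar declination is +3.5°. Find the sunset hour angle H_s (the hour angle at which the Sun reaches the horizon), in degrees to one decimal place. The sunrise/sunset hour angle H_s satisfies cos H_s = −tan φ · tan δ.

The sunset hour angle satisfies cos H_s = −tan φ tan δ = 0.0243, giving H_s = 88.61°.

88.6°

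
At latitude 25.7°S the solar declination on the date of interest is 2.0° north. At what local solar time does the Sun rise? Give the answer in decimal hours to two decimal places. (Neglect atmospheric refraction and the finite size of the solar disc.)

−tan φ tan δ = −(-0.4813)(0.0349) = 0.0168; H_s = arccos(0.0168) = 89.04°.
Sunrise is at 12 − H_s/15 = 12 − 5.936 = 6.064 h local solar time.

6.06 h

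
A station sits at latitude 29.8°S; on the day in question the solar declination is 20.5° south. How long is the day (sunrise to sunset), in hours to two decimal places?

The sunset hour angle satisfies cos H_s = −tan φ tan δ = -0.2141, giving H_s = 102.36°.
Day length = 2 H_s / 15° h⁻¹ = 204.72° / 15 = 13.648 h.

13.65 hours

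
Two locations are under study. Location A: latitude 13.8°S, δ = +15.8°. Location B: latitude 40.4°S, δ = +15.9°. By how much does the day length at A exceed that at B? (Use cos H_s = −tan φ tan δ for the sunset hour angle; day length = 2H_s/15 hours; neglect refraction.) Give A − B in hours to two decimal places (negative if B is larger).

A: H_s = arccos(−tan -13.8° · tan 15.8°) = 86.01°, so 2H_s/15 = 11.4680 h.
B: H_s = arccos(−tan -40.4° · tan 15.9°) = 75.97°, so 2H_s/15 = 10.1293 h.
A − B = 11.4680 − 10.1293 = 1.3387 h.

+1.34 h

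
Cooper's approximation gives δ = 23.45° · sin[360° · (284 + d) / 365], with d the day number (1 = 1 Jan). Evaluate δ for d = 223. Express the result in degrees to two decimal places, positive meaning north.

360 × (284 + 223) / 365 = 500.055°; sin(500.055°) = 0.6421.
δ = 23.45 × 0.6421 = 15.057° ≈ +15.06°.

+15.06°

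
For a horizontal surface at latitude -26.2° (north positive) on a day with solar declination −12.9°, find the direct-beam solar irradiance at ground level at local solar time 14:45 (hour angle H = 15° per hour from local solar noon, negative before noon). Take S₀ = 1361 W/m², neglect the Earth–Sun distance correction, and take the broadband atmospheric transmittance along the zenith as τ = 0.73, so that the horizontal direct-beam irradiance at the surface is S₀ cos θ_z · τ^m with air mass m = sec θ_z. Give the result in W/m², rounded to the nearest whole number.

679 W/m²

Hour angle H = 15° × (14.75 − 12) = 41.25°.
With φ = -26.2°, δ = -12.9°, H = 41.25°: sin φ sin δ = 0.0986, cos φ cos δ cos H = 0.6576, so cos θ_z = 0.7562.
Air mass m = 1/cos θ_z = 1/0.7562 = 1.322; τ^m = 0.73^1.322 = 0.6596.
Surface direct beam = 1361 × 0.7562 × 0.6596 = 678.85 W/m².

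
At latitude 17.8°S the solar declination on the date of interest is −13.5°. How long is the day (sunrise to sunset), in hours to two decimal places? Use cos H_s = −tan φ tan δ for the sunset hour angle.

The sunset hour angle satisfies cos H_s = −tan φ tan δ = -0.0771, giving H_s = 94.42°.
Day length = 2 H_s / 15° h⁻¹ = 188.84° / 15 = 12.589 h.

12.59 hours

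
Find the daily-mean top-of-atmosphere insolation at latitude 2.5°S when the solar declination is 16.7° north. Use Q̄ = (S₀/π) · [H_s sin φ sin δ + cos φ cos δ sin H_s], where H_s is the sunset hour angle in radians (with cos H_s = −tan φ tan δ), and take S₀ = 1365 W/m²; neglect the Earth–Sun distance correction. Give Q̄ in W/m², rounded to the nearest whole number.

407 W/m²

cos H_s = −tan(-2.5°) · tan(16.7°) = 0.0131, so H_s = arccos(0.0131) = 89.25°. In radians, H_s = 1.5577.
H_s sin φ sin δ = 1.5577 × -0.0436 × 0.2874 = -0.0195.
cos φ cos δ sin H_s = 0.9990 × 0.9578 × 0.9999 = 0.9567.
Q̄ = (1365/π) × (-0.0195 + 0.9567) = 434.49 × 0.9372 = 407.20 W/m².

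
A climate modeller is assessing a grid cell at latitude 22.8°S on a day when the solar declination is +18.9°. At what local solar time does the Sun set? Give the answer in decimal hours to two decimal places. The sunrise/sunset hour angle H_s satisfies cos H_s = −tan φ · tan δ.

17.45 h

cos H_s = −tan(-22.8°) · tan(18.9°) = 0.1439, so H_s = arccos(0.1439) = 81.73°.
Sunset is at 12 + H_s/15 = 12 + 5.449 = 17.449 h local solar time.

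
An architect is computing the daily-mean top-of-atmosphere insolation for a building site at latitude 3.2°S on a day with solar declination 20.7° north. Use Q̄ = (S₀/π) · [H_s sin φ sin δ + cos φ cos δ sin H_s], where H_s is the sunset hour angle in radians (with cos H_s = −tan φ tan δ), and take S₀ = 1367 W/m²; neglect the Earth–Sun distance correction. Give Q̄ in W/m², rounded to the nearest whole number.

393 W/m²

cos H_s = −tan(-3.2°) · tan(20.7°) = 0.0211, so H_s = arccos(0.0211) = 88.79°. In radians, H_s = 1.5497.
H_s sin φ sin δ = 1.5497 × -0.0558 × 0.3535 = -0.0306.
cos φ cos δ sin H_s = 0.9984 × 0.9354 × 0.9998 = 0.9337.
Q̄ = (1367/π) × (-0.0306 + 0.9337) = 435.13 × 0.9031 = 392.97 W/m².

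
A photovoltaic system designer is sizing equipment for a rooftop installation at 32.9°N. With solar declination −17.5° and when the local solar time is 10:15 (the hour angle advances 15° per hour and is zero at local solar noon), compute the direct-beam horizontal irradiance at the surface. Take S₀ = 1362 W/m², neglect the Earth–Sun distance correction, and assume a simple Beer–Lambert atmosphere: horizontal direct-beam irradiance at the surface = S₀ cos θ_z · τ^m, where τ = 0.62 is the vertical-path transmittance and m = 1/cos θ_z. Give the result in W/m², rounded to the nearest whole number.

Hour angle H = 15° × (10.25 − 12) = -26.25°.
cos θ_z = sin(32.9°) sin(-17.5°) + cos(32.9°) cos(-17.5°) cos(-26.25°) = -0.1633 + 0.7182 = 0.5549.
Air mass m = 1/cos θ_z = 1/0.5549 = 1.802; τ^m = 0.62^1.802 = 0.4226.
Surface direct beam = 1362 × 0.5549 × 0.4226 = 319.39 W/m².

319 W/m²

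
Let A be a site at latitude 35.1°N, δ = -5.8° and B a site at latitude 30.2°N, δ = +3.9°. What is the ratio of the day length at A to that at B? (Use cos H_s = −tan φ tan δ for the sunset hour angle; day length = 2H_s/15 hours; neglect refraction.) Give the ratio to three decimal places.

A: H_s = arccos(−tan 35.1° · tan -5.8°) = 85.91°, so 2H_s/15 = 11.4547 h.
B: H_s = arccos(−tan 30.2° · tan 3.9°) = 92.27°, so 2H_s/15 = 12.3027 h.
Ratio A/B = 11.4547 / 12.3027 = 0.9311.

0.931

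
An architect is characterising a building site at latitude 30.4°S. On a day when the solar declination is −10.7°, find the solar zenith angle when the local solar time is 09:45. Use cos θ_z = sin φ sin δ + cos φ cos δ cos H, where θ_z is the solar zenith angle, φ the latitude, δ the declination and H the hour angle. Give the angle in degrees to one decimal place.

Hour angle H = 15° × (9.75 − 12) = -33.75°.
cos θ_z = sin(-30.4°) sin(-10.7°) + cos(-30.4°) cos(-10.7°) cos(-33.75°) = 0.0940 + 0.7047 = 0.7987.
θ_z = arccos(0.7987) = 36.99°.

37.0°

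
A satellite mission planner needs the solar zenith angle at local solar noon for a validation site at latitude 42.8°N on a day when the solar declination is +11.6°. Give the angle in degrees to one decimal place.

At local solar noon the hour angle is zero, so the zenith angle is |φ − δ| = |42.8° − (11.6°)| = 31.2°.

31.2°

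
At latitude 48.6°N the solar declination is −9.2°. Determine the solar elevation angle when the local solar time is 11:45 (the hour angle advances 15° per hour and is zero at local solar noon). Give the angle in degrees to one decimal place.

Hour angle H = 15° × (11.75 − 12) = -3.75°.
cos θ_z = sin φ sin δ + cos φ cos δ cos H = (0.7501)(-0.1599) + (0.6613)(0.9871)(0.9979) = 0.5315.
θ_z = arccos(0.5315) = 57.89°, so the elevation is 90° − 57.89° = 32.11°.

32.1°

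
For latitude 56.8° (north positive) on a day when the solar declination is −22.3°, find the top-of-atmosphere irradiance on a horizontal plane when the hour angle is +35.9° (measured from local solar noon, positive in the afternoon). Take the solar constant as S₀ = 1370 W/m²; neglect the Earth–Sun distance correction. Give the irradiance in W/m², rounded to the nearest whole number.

127 W/m²

cos θ_z = sin φ sin δ + cos φ cos δ cos H = (0.8368)(-0.3795) + (0.5476)(0.9252)(0.8100) = 0.0928.
Top-of-atmosphere irradiance = S₀ cos θ_z = 1370 × 0.0928 = 127.14 W/m².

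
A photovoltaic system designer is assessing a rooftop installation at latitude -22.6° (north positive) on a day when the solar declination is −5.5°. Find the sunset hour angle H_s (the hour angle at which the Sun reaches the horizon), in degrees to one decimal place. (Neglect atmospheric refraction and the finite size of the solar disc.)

92.3°

cos H_s = −tan(-22.6°) · tan(-5.5°) = -0.0401, so H_s = arccos(-0.0401) = 92.30°.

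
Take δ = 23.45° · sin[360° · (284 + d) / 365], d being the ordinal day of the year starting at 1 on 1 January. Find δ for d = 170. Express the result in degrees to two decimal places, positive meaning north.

+23.43°

360 × (284 + 170) / 365 = 447.781°; sin(447.781°) = 0.9993.
δ = 23.45 × 0.9993 = 23.434° ≈ +23.43°.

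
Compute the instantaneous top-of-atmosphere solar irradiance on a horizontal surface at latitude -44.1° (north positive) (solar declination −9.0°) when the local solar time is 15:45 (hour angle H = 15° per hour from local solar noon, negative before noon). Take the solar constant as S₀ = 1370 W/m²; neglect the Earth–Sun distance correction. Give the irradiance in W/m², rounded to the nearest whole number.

Hour angle H = 15° × (15.75 − 12) = 56.25°.
cos θ_z = sin(-44.1°) sin(-9.0°) + cos(-44.1°) cos(-9.0°) cos(56.25°) = 0.1089 + 0.3941 = 0.5030.
Top-of-atmosphere irradiance = S₀ cos θ_z = 1370 × 0.5030 = 689.11 W/m².

689 W/m²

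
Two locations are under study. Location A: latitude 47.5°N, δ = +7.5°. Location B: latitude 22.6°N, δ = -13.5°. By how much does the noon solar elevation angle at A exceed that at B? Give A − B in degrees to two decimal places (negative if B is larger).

-3.90°

A: 90° − |47.5 − (7.5)| = 50.00°.
B: 90° − |22.6 − (-13.5)| = 53.90°.
A − B = 50.00 − 53.90 = -3.90°.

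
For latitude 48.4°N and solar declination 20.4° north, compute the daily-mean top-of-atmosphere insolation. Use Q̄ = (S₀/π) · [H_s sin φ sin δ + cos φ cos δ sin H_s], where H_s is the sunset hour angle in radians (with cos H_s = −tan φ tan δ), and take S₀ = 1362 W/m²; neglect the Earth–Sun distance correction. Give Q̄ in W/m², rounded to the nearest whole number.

471 W/m²

cos H_s = −tan(48.4°) · tan(20.4°) = -0.4189, so H_s = arccos(-0.4189) = 114.77°. In radians, H_s = 2.0031.
H_s sin φ sin δ = 2.0031 × 0.7478 × 0.3486 = 0.5222.
cos φ cos δ sin H_s = 0.6639 × 0.9373 × 0.9080 = 0.5650.
Q̄ = (1362/π) × (0.5222 + 0.5650) = 433.54 × 1.0872 = 471.34 W/m².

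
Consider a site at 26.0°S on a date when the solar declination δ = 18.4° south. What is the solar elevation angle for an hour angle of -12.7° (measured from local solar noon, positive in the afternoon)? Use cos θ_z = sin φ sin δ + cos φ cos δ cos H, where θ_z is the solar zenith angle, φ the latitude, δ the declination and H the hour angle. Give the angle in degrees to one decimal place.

With φ = -26.0°, δ = -18.4°, H = -12.70°: sin φ sin δ = 0.1384, cos φ cos δ cos H = 0.8320, so cos θ_z = 0.9704.
θ_z = arccos(0.9704) = 13.98°, so the elevation is 90° − 13.98° = 76.02°.

76.0°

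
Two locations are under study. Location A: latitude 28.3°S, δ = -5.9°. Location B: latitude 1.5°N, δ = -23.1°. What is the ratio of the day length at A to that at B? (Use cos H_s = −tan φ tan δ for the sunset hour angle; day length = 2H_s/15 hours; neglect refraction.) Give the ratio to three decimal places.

1.043

A: H_s = arccos(−tan -28.3° · tan -5.9°) = 93.19°, so 2H_s/15 = 12.4253 h.
B: H_s = arccos(−tan 1.5° · tan -23.1°) = 89.36°, so 2H_s/15 = 11.9147 h.
Ratio A/B = 12.4253 / 11.9147 = 1.0429.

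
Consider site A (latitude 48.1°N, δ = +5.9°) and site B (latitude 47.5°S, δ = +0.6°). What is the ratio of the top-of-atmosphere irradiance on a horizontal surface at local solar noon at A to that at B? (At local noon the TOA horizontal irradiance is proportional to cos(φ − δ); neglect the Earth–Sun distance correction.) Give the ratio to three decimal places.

1.109

A: cos θ_z = cos(48.1° − (5.9°)) = 0.7408.
B: cos θ_z = cos(-47.5° − (0.6°)) = 0.6678.
Ratio A/B = 0.7408 / 0.6678 = 1.1093.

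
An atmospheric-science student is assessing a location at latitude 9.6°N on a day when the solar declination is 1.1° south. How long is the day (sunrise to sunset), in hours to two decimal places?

−tan φ tan δ = −(0.1691)(-0.0192) = 0.0032; H_s = arccos(0.0032) = 89.82°.
Day length = 2 H_s / 15° h⁻¹ = 179.64° / 15 = 11.976 h.

11.98 hours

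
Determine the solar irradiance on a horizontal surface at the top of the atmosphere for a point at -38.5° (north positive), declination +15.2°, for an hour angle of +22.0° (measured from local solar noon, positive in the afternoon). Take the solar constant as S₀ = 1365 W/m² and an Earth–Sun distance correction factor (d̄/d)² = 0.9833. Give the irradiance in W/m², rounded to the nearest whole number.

cos θ_z = sin φ sin δ + cos φ cos δ cos H = (-0.6225)(0.2622) + (0.7826)(0.9650)(0.9272) = 0.5370.
Top-of-atmosphere irradiance = S₀ (d̄/d)² cos θ_z = 1365 × 0.9833 × 0.5370 = 720.76 W/m².

721 W/m²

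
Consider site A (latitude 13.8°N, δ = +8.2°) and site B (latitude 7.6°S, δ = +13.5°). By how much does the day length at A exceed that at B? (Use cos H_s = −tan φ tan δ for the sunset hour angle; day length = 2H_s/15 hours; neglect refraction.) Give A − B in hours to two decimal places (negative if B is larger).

A: H_s = arccos(−tan 13.8° · tan 8.2°) = 92.03°, so 2H_s/15 = 12.2707 h.
B: H_s = arccos(−tan -7.6° · tan 13.5°) = 88.16°, so 2H_s/15 = 11.7547 h.
A − B = 12.2707 − 11.7547 = 0.5160 h.

+0.52 h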